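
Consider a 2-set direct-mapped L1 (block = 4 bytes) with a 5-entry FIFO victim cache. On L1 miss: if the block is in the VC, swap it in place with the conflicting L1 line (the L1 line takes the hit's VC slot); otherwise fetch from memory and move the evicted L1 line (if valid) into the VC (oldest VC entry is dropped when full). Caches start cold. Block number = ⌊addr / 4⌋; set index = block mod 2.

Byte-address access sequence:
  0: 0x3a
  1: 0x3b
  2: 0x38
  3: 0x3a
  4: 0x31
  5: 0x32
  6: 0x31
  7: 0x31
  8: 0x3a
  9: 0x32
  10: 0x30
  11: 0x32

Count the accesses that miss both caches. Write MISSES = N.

MISSES = 2

0: 0x3a (blk 14, set 0) → MISS  vc=[]
1: 0x3b (blk 14, set 0) → L1-HIT  vc=[]
2: 0x38 (blk 14, set 0) → L1-HIT  vc=[]
3: 0x3a (blk 14, set 0) → L1-HIT  vc=[]
4: 0x31 (blk 12, set 0) → MISS  vc=[14]
5: 0x32 (blk 12, set 0) → L1-HIT  vc=[14]
6: 0x31 (blk 12, set 0) → L1-HIT  vc=[14]
7: 0x31 (blk 12, set 0) → L1-HIT  vc=[14]
8: 0x3a (blk 14, set 0) → VC-HIT  vc=[12]
9: 0x32 (blk 12, set 0) → VC-HIT  vc=[14]
10: 0x30 (blk 12, set 0) → L1-HIT  vc=[14]
11: 0x32 (blk 12, set 0) → L1-HIT  vc=[14]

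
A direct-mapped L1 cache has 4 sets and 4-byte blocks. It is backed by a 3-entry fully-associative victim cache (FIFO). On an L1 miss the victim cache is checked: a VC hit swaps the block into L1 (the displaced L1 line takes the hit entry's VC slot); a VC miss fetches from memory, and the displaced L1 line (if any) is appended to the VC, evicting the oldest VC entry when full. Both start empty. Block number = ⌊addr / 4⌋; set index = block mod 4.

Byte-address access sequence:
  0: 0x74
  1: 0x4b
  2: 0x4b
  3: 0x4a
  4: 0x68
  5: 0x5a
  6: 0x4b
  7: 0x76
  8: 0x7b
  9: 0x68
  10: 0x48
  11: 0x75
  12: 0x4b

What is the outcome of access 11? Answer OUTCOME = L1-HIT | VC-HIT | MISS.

OUTCOME = L1-HIT

#0 0x74→b29/s1 MISS; vc=[]
#1 0x4b→b18/s2 MISS; vc=[]
#2 0x4b→b18/s2 L1-HIT; vc=[]
#3 0x4a→b18/s2 L1-HIT; vc=[]
#4 0x68→b26/s2 MISS; vc=[18]
#5 0x5a→b22/s2 MISS; vc=[18,26]
#6 0x4b→b18/s2 VC-HIT; vc=[22,26]
#7 0x76→b29/s1 L1-HIT; vc=[22,26]
#8 0x7b→b30/s2 MISS; vc=[22,26,18]
#9 0x68→b26/s2 VC-HIT; vc=[22,30,18]
#10 0x48→b18/s2 VC-HIT; vc=[22,30,26]
#11 0x75→b29/s1 L1-HIT; vc=[22,30,26]
#12 0x4b→b18/s2 L1-HIT; vc=[22,30,26]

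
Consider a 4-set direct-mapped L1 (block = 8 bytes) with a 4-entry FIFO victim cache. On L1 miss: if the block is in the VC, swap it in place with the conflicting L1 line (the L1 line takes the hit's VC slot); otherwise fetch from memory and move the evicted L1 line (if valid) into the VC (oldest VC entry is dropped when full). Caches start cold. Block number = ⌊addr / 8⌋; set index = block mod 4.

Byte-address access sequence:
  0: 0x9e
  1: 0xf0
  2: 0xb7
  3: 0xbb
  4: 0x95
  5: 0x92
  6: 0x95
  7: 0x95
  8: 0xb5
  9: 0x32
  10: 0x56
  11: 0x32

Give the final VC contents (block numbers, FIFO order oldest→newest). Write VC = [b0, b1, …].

  [0] addr=0x9e blk=19 s=3: MISS | VC []
  [1] addr=0xf0 blk=30 s=2: MISS | VC []
  [2] addr=0xb7 blk=22 s=2: MISS | VC [30]
  [3] addr=0xbb blk=23 s=3: MISS | VC [30, 19]
  [4] addr=0x95 blk=18 s=2: MISS | VC [30, 19, 22]
  [5] addr=0x92 blk=18 s=2: L1-HIT | VC [30, 19, 22]
  [6] addr=0x95 blk=18 s=2: L1-HIT | VC [30, 19, 22]
  [7] addr=0x95 blk=18 s=2: L1-HIT | VC [30, 19, 22]
  [8] addr=0xb5 blk=22 s=2: VC-HIT | VC [30, 19, 18]
  [9] addr=0x32 blk=6 s=2: MISS | VC [30, 19, 18, 22]
  [10] addr=0x56 blk=10 s=2: MISS | VC [19, 18, 22, 6]
  [11] addr=0x32 blk=6 s=2: VC-HIT | VC [19, 18, 22, 10]

VC = [19, 18, 22, 10]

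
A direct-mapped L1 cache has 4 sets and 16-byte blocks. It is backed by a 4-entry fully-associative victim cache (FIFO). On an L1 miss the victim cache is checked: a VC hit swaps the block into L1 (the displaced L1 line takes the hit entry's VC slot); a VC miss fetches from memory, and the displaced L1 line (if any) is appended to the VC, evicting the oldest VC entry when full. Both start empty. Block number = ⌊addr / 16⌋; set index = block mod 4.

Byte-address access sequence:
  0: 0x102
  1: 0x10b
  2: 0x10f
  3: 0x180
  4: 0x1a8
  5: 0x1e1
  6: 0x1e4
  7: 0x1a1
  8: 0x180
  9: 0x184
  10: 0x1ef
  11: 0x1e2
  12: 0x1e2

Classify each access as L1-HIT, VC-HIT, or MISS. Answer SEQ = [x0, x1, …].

SEQ = [MISS, L1-HIT, L1-HIT, MISS, MISS, MISS, L1-HIT, VC-HIT, L1-HIT, L1-HIT, VC-HIT, L1-HIT, L1-HIT]

0: 0x102 (blk 16, set 0) → MISS  vc=[]
1: 0x10b (blk 16, set 0) → L1-HIT  vc=[]
2: 0x10f (blk 16, set 0) → L1-HIT  vc=[]
3: 0x180 (blk 24, set 0) → MISS  vc=[16]
4: 0x1a8 (blk 26, set 2) → MISS  vc=[16]
5: 0x1e1 (blk 30, set 2) → MISS  vc=[16, 26]
6: 0x1e4 (blk 30, set 2) → L1-HIT  vc=[16, 26]
7: 0x1a1 (blk 26, set 2) → VC-HIT  vc=[16, 30]
8: 0x180 (blk 24, set 0) → L1-HIT  vc=[16, 30]
9: 0x184 (blk 24, set 0) → L1-HIT  vc=[16, 30]
10: 0x1ef (blk 30, set 2) → VC-HIT  vc=[16, 26]
11: 0x1e2 (blk 30, set 2) → L1-HIT  vc=[16, 26]
12: 0x1e2 (blk 30, set 2) → L1-HIT  vc=[16, 26]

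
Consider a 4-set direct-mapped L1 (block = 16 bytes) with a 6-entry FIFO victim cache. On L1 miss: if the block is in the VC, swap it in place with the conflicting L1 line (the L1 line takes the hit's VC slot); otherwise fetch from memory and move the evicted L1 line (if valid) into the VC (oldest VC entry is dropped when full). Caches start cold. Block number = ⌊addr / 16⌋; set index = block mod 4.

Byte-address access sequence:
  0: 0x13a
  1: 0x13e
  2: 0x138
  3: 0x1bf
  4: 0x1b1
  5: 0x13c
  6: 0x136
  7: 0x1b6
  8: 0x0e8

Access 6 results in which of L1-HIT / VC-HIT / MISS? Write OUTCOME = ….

OUTCOME = L1-HIT

0: 0x13a (blk 19, set 3) → MISS  vc=[]
1: 0x13e (blk 19, set 3) → L1-HIT  vc=[]
2: 0x138 (blk 19, set 3) → L1-HIT  vc=[]
3: 0x1bf (blk 27, set 3) → MISS  vc=[19]
4: 0x1b1 (blk 27, set 3) → L1-HIT  vc=[19]
5: 0x13c (blk 19, set 3) → VC-HIT  vc=[27]
6: 0x136 (blk 19, set 3) → L1-HIT  vc=[27]
7: 0x1b6 (blk 27, set 3) → VC-HIT  vc=[19]
8: 0xe8 (blk 14, set 2) → MISS  vc=[19]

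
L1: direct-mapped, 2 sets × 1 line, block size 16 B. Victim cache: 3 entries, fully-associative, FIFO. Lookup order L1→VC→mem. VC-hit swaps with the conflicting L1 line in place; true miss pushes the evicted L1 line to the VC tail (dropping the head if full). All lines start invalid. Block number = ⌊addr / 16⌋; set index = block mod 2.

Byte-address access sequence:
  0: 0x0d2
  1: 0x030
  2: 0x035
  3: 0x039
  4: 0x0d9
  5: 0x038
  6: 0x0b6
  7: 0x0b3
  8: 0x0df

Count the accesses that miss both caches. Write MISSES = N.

0: 0xd2 (blk 13, set 1) → MISS  vc=[]
1: 0x30 (blk 3, set 1) → MISS  vc=[13]
2: 0x35 (blk 3, set 1) → L1-HIT  vc=[13]
3: 0x39 (blk 3, set 1) → L1-HIT  vc=[13]
4: 0xd9 (blk 13, set 1) → VC-HIT  vc=[3]
5: 0x38 (blk 3, set 1) → VC-HIT  vc=[13]
6: 0xb6 (blk 11, set 1) → MISS  vc=[13, 3]
7: 0xb3 (blk 11, set 1) → L1-HIT  vc=[13, 3]
8: 0xdf (blk 13, set 1) → VC-HIT  vc=[11, 3]

MISSES = 3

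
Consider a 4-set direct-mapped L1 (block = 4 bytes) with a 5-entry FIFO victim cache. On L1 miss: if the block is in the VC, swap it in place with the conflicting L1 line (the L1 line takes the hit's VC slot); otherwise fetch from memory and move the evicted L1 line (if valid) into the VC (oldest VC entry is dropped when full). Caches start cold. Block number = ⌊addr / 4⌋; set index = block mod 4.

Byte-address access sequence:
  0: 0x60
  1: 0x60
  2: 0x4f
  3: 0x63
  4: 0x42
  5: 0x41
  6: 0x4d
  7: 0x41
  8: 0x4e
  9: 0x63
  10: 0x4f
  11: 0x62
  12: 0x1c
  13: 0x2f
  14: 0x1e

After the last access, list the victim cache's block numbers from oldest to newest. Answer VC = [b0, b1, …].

VC = [16, 19, 11]

  [0] addr=0x60 blk=24 s=0: MISS | VC []
  [1] addr=0x60 blk=24 s=0: L1-HIT | VC []
  [2] addr=0x4f blk=19 s=3: MISS | VC []
  [3] addr=0x63 blk=24 s=0: L1-HIT | VC []
  [4] addr=0x42 blk=16 s=0: MISS | VC [24]
  [5] addr=0x41 blk=16 s=0: L1-HIT | VC [24]
  [6] addr=0x4d blk=19 s=3: L1-HIT | VC [24]
  [7] addr=0x41 blk=16 s=0: L1-HIT | VC [24]
  [8] addr=0x4e blk=19 s=3: L1-HIT | VC [24]
  [9] addr=0x63 blk=24 s=0: VC-HIT | VC [16]
  [10] addr=0x4f blk=19 s=3: L1-HIT | VC [16]
  [11] addr=0x62 blk=24 s=0: L1-HIT | VC [16]
  [12] addr=0x1c blk=7 s=3: MISS | VC [16, 19]
  [13] addr=0x2f blk=11 s=3: MISS | VC [16, 19, 7]
  [14] addr=0x1e blk=7 s=3: VC-HIT | VC [16, 19, 11]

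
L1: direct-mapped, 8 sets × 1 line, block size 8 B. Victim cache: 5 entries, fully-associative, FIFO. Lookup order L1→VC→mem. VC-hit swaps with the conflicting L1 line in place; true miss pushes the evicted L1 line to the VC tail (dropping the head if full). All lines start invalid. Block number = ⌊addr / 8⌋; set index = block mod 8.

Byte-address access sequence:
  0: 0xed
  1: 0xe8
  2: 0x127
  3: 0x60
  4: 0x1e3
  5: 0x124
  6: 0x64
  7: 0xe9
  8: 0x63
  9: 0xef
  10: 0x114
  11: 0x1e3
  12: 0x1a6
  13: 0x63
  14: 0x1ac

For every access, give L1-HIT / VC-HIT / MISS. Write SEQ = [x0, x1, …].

SEQ = [MISS, L1-HIT, MISS, MISS, MISS, VC-HIT, VC-HIT, L1-HIT, L1-HIT, L1-HIT, MISS, VC-HIT, MISS, VC-HIT, MISS]

#0 0xed→b29/s5 MISS; vc=[]
#1 0xe8→b29/s5 L1-HIT; vc=[]
#2 0x127→b36/s4 MISS; vc=[]
#3 0x60→b12/s4 MISS; vc=[36]
#4 0x1e3→b60/s4 MISS; vc=[36,12]
#5 0x124→b36/s4 VC-HIT; vc=[60,12]
#6 0x64→b12/s4 VC-HIT; vc=[60,36]
#7 0xe9→b29/s5 L1-HIT; vc=[60,36]
#8 0x63→b12/s4 L1-HIT; vc=[60,36]
#9 0xef→b29/s5 L1-HIT; vc=[60,36]
#10 0x114→b34/s2 MISS; vc=[60,36]
#11 0x1e3→b60/s4 VC-HIT; vc=[12,36]
#12 0x1a6→b52/s4 MISS; vc=[12,36,60]
#13 0x63→b12/s4 VC-HIT; vc=[52,36,60]
#14 0x1ac→b53/s5 MISS; vc=[52,36,60,29]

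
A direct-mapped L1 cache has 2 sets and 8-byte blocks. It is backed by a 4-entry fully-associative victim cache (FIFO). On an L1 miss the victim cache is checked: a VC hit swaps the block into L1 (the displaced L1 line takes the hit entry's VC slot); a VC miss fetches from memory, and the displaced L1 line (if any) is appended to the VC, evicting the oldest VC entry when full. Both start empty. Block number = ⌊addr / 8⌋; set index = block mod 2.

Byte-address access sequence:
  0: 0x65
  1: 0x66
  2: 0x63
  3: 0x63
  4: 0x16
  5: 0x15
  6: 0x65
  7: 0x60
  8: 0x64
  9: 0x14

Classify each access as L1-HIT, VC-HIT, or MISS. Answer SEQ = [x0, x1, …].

  [0] addr=0x65 blk=12 s=0: MISS | VC []
  [1] addr=0x66 blk=12 s=0: L1-HIT | VC []
  [2] addr=0x63 blk=12 s=0: L1-HIT | VC []
  [3] addr=0x63 blk=12 s=0: L1-HIT | VC []
  [4] addr=0x16 blk=2 s=0: MISS | VC [12]
  [5] addr=0x15 blk=2 s=0: L1-HIT | VC [12]
  [6] addr=0x65 blk=12 s=0: VC-HIT | VC [2]
  [7] addr=0x60 blk=12 s=0: L1-HIT | VC [2]
  [8] addr=0x64 blk=12 s=0: L1-HIT | VC [2]
  [9] addr=0x14 blk=2 s=0: VC-HIT | VC [12]

SEQ = [MISS, L1-HIT, L1-HIT, L1-HIT, MISS, L1-HIT, VC-HIT, L1-HIT, L1-HIT, VC-HIT]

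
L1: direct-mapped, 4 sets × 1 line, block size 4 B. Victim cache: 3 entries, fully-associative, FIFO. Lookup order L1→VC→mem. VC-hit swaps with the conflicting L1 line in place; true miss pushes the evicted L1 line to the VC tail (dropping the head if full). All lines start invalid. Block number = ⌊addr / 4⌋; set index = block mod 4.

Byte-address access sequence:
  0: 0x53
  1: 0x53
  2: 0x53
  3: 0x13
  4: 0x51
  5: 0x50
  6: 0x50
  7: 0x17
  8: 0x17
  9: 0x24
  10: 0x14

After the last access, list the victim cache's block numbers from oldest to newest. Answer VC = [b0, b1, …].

0: 0x53 (blk 20, set 0) → MISS  vc=[]
1: 0x53 (blk 20, set 0) → L1-HIT  vc=[]
2: 0x53 (blk 20, set 0) → L1-HIT  vc=[]
3: 0x13 (blk 4, set 0) → MISS  vc=[20]
4: 0x51 (blk 20, set 0) → VC-HIT  vc=[4]
5: 0x50 (blk 20, set 0) → L1-HIT  vc=[4]
6: 0x50 (blk 20, set 0) → L1-HIT  vc=[4]
7: 0x17 (blk 5, set 1) → MISS  vc=[4]
8: 0x17 (blk 5, set 1) → L1-HIT  vc=[4]
9: 0x24 (blk 9, set 1) → MISS  vc=[4, 5]
10: 0x14 (blk 5, set 1) → VC-HIT  vc=[4, 9]

VC = [4, 9]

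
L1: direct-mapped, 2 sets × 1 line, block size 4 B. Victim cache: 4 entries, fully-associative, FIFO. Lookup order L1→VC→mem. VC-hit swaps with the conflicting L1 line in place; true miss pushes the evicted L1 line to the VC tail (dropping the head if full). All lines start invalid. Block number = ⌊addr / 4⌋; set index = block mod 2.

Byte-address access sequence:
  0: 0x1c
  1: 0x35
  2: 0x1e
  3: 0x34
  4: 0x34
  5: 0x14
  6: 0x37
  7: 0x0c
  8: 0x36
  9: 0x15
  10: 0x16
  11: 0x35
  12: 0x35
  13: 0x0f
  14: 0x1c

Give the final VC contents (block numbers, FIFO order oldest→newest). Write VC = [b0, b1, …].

  [0] addr=0x1c blk=7 s=1: MISS | VC []
  [1] addr=0x35 blk=13 s=1: MISS | VC [7]
  [2] addr=0x1e blk=7 s=1: VC-HIT | VC [13]
  [3] addr=0x34 blk=13 s=1: VC-HIT | VC [7]
  [4] addr=0x34 blk=13 s=1: L1-HIT | VC [7]
  [5] addr=0x14 blk=5 s=1: MISS | VC [7, 13]
  [6] addr=0x37 blk=13 s=1: VC-HIT | VC [7, 5]
  [7] addr=0xc blk=3 s=1: MISS | VC [7, 5, 13]
  [8] addr=0x36 blk=13 s=1: VC-HIT | VC [7, 5, 3]
  [9] addr=0x15 blk=5 s=1: VC-HIT | VC [7, 13, 3]
  [10] addr=0x16 blk=5 s=1: L1-HIT | VC [7, 13, 3]
  [11] addr=0x35 blk=13 s=1: VC-HIT | VC [7, 5, 3]
  [12] addr=0x35 blk=13 s=1: L1-HIT | VC [7, 5, 3]
  [13] addr=0xf blk=3 s=1: VC-HIT | VC [7, 5, 13]
  [14] addr=0x1c blk=7 s=1: VC-HIT | VC [3, 5, 13]

VC = [3, 5, 13]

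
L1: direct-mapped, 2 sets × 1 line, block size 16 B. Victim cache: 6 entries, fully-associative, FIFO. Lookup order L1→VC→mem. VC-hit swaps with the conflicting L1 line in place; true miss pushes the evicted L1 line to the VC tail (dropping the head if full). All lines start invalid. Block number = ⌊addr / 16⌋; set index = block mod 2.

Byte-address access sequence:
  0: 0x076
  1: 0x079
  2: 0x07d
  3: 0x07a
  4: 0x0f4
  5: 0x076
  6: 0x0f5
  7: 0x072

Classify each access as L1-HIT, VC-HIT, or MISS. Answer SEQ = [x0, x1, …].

#0 0x76→b7/s1 MISS; vc=[]
#1 0x79→b7/s1 L1-HIT; vc=[]
#2 0x7d→b7/s1 L1-HIT; vc=[]
#3 0x7a→b7/s1 L1-HIT; vc=[]
#4 0xf4→b15/s1 MISS; vc=[7]
#5 0x76→b7/s1 VC-HIT; vc=[15]
#6 0xf5→b15/s1 VC-HIT; vc=[7]
#7 0x72→b7/s1 VC-HIT; vc=[15]

SEQ = [MISS, L1-HIT, L1-HIT, L1-HIT, MISS, VC-HIT, VC-HIT, VC-HIT]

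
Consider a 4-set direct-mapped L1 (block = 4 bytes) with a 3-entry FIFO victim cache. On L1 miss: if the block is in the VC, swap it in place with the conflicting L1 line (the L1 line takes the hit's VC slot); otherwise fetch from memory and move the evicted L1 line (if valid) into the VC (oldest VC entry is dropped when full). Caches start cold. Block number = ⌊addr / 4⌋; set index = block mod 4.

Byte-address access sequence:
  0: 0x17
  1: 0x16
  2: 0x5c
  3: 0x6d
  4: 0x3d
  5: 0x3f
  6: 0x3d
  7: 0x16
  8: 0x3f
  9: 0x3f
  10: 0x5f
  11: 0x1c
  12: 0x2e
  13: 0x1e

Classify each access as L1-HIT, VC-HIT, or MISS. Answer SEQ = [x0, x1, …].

SEQ = [MISS, L1-HIT, MISS, MISS, MISS, L1-HIT, L1-HIT, L1-HIT, L1-HIT, L1-HIT, VC-HIT, MISS, MISS, VC-HIT]

  [0] addr=0x17 blk=5 s=1: MISS | VC []
  [1] addr=0x16 blk=5 s=1: L1-HIT | VC []
  [2] addr=0x5c blk=23 s=3: MISS | VC []
  [3] addr=0x6d blk=27 s=3: MISS | VC [23]
  [4] addr=0x3d blk=15 s=3: MISS | VC [23, 27]
  [5] addr=0x3f blk=15 s=3: L1-HIT | VC [23, 27]
  [6] addr=0x3d blk=15 s=3: L1-HIT | VC [23, 27]
  [7] addr=0x16 blk=5 s=1: L1-HIT | VC [23, 27]
  [8] addr=0x3f blk=15 s=3: L1-HIT | VC [23, 27]
  [9] addr=0x3f blk=15 s=3: L1-HIT | VC [23, 27]
  [10] addr=0x5f blk=23 s=3: VC-HIT | VC [15, 27]
  [11] addr=0x1c blk=7 s=3: MISS | VC [15, 27, 23]
  [12] addr=0x2e blk=11 s=3: MISS | VC [27, 23, 7]
  [13] addr=0x1e blk=7 s=3: VC-HIT | VC [27, 23, 11]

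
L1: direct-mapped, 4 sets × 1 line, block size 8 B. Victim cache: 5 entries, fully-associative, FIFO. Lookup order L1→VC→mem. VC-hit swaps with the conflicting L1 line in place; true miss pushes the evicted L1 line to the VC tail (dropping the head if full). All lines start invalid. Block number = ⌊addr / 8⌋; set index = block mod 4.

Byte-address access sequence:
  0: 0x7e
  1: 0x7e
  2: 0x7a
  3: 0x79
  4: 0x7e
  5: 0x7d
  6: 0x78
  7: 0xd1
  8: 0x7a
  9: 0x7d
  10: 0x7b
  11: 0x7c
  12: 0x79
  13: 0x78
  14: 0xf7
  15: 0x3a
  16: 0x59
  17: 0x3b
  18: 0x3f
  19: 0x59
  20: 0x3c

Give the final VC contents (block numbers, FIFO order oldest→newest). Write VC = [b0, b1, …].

VC = [26, 15, 11]

  [0] addr=0x7e blk=15 s=3: MISS | VC []
  [1] addr=0x7e blk=15 s=3: L1-HIT | VC []
  [2] addr=0x7a blk=15 s=3: L1-HIT | VC []
  [3] addr=0x79 blk=15 s=3: L1-HIT | VC []
  [4] addr=0x7e blk=15 s=3: L1-HIT | VC []
  [5] addr=0x7d blk=15 s=3: L1-HIT | VC []
  [6] addr=0x78 blk=15 s=3: L1-HIT | VC []
  [7] addr=0xd1 blk=26 s=2: MISS | VC []
  [8] addr=0x7a blk=15 s=3: L1-HIT | VC []
  [9] addr=0x7d blk=15 s=3: L1-HIT | VC []
  [10] addr=0x7b blk=15 s=3: L1-HIT | VC []
  [11] addr=0x7c blk=15 s=3: L1-HIT | VC []
  [12] addr=0x79 blk=15 s=3: L1-HIT | VC []
  [13] addr=0x78 blk=15 s=3: L1-HIT | VC []
  [14] addr=0xf7 blk=30 s=2: MISS | VC [26]
  [15] addr=0x3a blk=7 s=3: MISS | VC [26, 15]
  [16] addr=0x59 blk=11 s=3: MISS | VC [26, 15, 7]
  [17] addr=0x3b blk=7 s=3: VC-HIT | VC [26, 15, 11]
  [18] addr=0x3f blk=7 s=3: L1-HIT | VC [26, 15, 11]
  [19] addr=0x59 blk=11 s=3: VC-HIT | VC [26, 15, 7]
  [20] addr=0x3c blk=7 s=3: VC-HIT | VC [26, 15, 11]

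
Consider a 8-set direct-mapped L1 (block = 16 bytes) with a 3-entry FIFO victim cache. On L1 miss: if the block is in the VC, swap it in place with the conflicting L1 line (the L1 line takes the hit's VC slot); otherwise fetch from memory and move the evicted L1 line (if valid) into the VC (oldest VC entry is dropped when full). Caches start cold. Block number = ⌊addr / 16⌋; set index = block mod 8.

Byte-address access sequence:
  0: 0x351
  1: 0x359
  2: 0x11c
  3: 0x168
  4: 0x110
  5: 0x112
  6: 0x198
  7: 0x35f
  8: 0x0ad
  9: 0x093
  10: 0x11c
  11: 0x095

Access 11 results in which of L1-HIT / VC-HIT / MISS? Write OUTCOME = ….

OUTCOME = VC-HIT

0: 0x351 (blk 53, set 5) → MISS  vc=[]
1: 0x359 (blk 53, set 5) → L1-HIT  vc=[]
2: 0x11c (blk 17, set 1) → MISS  vc=[]
3: 0x168 (blk 22, set 6) → MISS  vc=[]
4: 0x110 (blk 17, set 1) → L1-HIT  vc=[]
5: 0x112 (blk 17, set 1) → L1-HIT  vc=[]
6: 0x198 (blk 25, set 1) → MISS  vc=[17]
7: 0x35f (blk 53, set 5) → L1-HIT  vc=[17]
8: 0xad (blk 10, set 2) → MISS  vc=[17]
9: 0x93 (blk 9, set 1) → MISS  vc=[17, 25]
10: 0x11c (blk 17, set 1) → VC-HIT  vc=[9, 25]
11: 0x95 (blk 9, set 1) → VC-HIT  vc=[17, 25]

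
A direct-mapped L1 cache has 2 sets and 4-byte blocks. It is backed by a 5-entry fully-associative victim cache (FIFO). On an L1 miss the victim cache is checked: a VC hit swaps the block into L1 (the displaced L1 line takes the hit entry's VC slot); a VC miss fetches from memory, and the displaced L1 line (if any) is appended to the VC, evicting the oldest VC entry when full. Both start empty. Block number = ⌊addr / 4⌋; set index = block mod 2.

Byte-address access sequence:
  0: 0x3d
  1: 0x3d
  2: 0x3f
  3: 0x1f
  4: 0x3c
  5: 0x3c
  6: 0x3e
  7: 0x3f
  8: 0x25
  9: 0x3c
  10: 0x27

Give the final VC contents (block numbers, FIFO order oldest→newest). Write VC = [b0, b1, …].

VC = [7, 15]

#0 0x3d→b15/s1 MISS; vc=[]
#1 0x3d→b15/s1 L1-HIT; vc=[]
#2 0x3f→b15/s1 L1-HIT; vc=[]
#3 0x1f→b7/s1 MISS; vc=[15]
#4 0x3c→b15/s1 VC-HIT; vc=[7]
#5 0x3c→b15/s1 L1-HIT; vc=[7]
#6 0x3e→b15/s1 L1-HIT; vc=[7]
#7 0x3f→b15/s1 L1-HIT; vc=[7]
#8 0x25→b9/s1 MISS; vc=[7,15]
#9 0x3c→b15/s1 VC-HIT; vc=[7,9]
#10 0x27→b9/s1 VC-HIT; vc=[7,15]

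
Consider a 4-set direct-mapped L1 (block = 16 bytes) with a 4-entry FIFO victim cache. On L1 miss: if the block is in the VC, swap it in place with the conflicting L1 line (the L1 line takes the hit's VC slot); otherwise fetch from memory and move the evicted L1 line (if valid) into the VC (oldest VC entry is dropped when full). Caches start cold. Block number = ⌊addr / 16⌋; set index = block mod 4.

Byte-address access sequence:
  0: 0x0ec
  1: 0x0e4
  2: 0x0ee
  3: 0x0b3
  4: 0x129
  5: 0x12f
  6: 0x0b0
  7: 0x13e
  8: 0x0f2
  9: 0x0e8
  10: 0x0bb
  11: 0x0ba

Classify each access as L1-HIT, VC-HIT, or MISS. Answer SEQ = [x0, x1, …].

  [0] addr=0xec blk=14 s=2: MISS | VC []
  [1] addr=0xe4 blk=14 s=2: L1-HIT | VC []
  [2] addr=0xee blk=14 s=2: L1-HIT | VC []
  [3] addr=0xb3 blk=11 s=3: MISS | VC []
  [4] addr=0x129 blk=18 s=2: MISS | VC [14]
  [5] addr=0x12f blk=18 s=2: L1-HIT | VC [14]
  [6] addr=0xb0 blk=11 s=3: L1-HIT | VC [14]
  [7] addr=0x13e blk=19 s=3: MISS | VC [14, 11]
  [8] addr=0xf2 blk=15 s=3: MISS | VC [14, 11, 19]
  [9] addr=0xe8 blk=14 s=2: VC-HIT | VC [18, 11, 19]
  [10] addr=0xbb blk=11 s=3: VC-HIT | VC [18, 15, 19]
  [11] addr=0xba blk=11 s=3: L1-HIT | VC [18, 15, 19]

SEQ = [MISS, L1-HIT, L1-HIT, MISS, MISS, L1-HIT, L1-HIT, MISS, MISS, VC-HIT, VC-HIT, L1-HIT]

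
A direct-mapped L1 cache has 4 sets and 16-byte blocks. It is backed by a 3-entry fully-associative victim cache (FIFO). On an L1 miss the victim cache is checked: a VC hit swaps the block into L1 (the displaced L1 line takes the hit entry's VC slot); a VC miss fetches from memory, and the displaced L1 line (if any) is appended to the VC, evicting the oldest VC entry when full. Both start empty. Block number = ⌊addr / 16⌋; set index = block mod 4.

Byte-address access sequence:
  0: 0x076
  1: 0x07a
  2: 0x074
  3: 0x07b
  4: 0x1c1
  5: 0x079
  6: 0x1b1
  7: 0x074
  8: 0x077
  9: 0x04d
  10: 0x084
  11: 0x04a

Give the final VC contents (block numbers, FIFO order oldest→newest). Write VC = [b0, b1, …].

VC = [27, 28, 8]

#0 0x76→b7/s3 MISS; vc=[]
#1 0x7a→b7/s3 L1-HIT; vc=[]
#2 0x74→b7/s3 L1-HIT; vc=[]
#3 0x7b→b7/s3 L1-HIT; vc=[]
#4 0x1c1→b28/s0 MISS; vc=[]
#5 0x79→b7/s3 L1-HIT; vc=[]
#6 0x1b1→b27/s3 MISS; vc=[7]
#7 0x74→b7/s3 VC-HIT; vc=[27]
#8 0x77→b7/s3 L1-HIT; vc=[27]
#9 0x4d→b4/s0 MISS; vc=[27,28]
#10 0x84→b8/s0 MISS; vc=[27,28,4]
#11 0x4a→b4/s0 VC-HIT; vc=[27,28,8]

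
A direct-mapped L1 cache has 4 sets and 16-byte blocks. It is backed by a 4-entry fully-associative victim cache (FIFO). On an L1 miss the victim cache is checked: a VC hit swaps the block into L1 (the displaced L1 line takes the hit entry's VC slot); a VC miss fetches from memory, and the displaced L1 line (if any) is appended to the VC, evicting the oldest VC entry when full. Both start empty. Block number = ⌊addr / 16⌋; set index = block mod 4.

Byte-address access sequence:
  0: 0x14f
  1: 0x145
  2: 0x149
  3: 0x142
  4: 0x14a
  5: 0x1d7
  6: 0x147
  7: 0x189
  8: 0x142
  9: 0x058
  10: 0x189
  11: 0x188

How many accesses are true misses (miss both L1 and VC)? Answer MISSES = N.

#0 0x14f→b20/s0 MISS; vc=[]
#1 0x145→b20/s0 L1-HIT; vc=[]
#2 0x149→b20/s0 L1-HIT; vc=[]
#3 0x142→b20/s0 L1-HIT; vc=[]
#4 0x14a→b20/s0 L1-HIT; vc=[]
#5 0x1d7→b29/s1 MISS; vc=[]
#6 0x147→b20/s0 L1-HIT; vc=[]
#7 0x189→b24/s0 MISS; vc=[20]
#8 0x142→b20/s0 VC-HIT; vc=[24]
#9 0x58→b5/s1 MISS; vc=[24,29]
#10 0x189→b24/s0 VC-HIT; vc=[20,29]
#11 0x188→b24/s0 L1-HIT; vc=[20,29]

MISSES = 4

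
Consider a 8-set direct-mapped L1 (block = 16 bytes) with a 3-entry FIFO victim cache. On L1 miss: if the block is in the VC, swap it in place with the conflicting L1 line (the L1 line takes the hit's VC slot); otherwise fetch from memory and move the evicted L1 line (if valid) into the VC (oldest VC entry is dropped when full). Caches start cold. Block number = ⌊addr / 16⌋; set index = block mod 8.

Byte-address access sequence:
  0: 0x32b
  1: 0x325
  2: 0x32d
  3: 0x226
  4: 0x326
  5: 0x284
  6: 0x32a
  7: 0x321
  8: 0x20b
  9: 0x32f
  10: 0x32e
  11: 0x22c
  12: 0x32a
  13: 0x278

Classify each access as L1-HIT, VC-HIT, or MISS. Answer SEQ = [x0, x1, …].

SEQ = [MISS, L1-HIT, L1-HIT, MISS, VC-HIT, MISS, L1-HIT, L1-HIT, MISS, L1-HIT, L1-HIT, VC-HIT, VC-HIT, MISS]

0: 0x32b (blk 50, set 2) → MISS  vc=[]
1: 0x325 (blk 50, set 2) → L1-HIT  vc=[]
2: 0x32d (blk 50, set 2) → L1-HIT  vc=[]
3: 0x226 (blk 34, set 2) → MISS  vc=[50]
4: 0x326 (blk 50, set 2) → VC-HIT  vc=[34]
5: 0x284 (blk 40, set 0) → MISS  vc=[34]
6: 0x32a (blk 50, set 2) → L1-HIT  vc=[34]
7: 0x321 (blk 50, set 2) → L1-HIT  vc=[34]
8: 0x20b (blk 32, set 0) → MISS  vc=[34, 40]
9: 0x32f (blk 50, set 2) → L1-HIT  vc=[34, 40]
10: 0x32e (blk 50, set 2) → L1-HIT  vc=[34, 40]
11: 0x22c (blk 34, set 2) → VC-HIT  vc=[50, 40]
12: 0x32a (blk 50, set 2) → VC-HIT  vc=[34, 40]
13: 0x278 (blk 39, set 7) → MISS  vc=[34, 40]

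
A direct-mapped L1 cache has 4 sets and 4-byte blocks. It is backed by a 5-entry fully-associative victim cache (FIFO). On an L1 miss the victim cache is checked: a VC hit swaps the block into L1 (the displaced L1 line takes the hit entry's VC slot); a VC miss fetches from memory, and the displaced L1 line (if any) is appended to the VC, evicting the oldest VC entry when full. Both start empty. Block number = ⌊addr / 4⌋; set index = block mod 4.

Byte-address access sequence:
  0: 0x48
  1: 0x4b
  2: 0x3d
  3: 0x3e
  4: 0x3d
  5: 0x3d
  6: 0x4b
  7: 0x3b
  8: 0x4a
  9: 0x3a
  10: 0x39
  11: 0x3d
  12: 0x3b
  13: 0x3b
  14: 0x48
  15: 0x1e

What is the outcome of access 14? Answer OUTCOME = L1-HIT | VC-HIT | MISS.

OUTCOME = VC-HIT

  [0] addr=0x48 blk=18 s=2: MISS | VC []
  [1] addr=0x4b blk=18 s=2: L1-HIT | VC []
  [2] addr=0x3d blk=15 s=3: MISS | VC []
  [3] addr=0x3e blk=15 s=3: L1-HIT | VC []
  [4] addr=0x3d blk=15 s=3: L1-HIT | VC []
  [5] addr=0x3d blk=15 s=3: L1-HIT | VC []
  [6] addr=0x4b blk=18 s=2: L1-HIT | VC []
  [7] addr=0x3b blk=14 s=2: MISS | VC [18]
  [8] addr=0x4a blk=18 s=2: VC-HIT | VC [14]
  [9] addr=0x3a blk=14 s=2: VC-HIT | VC [18]
  [10] addr=0x39 blk=14 s=2: L1-HIT | VC [18]
  [11] addr=0x3d blk=15 s=3: L1-HIT | VC [18]
  [12] addr=0x3b blk=14 s=2: L1-HIT | VC [18]
  [13] addr=0x3b blk=14 s=2: L1-HIT | VC [18]
  [14] addr=0x48 blk=18 s=2: VC-HIT | VC [14]
  [15] addr=0x1e blk=7 s=3: MISS | VC [14, 15]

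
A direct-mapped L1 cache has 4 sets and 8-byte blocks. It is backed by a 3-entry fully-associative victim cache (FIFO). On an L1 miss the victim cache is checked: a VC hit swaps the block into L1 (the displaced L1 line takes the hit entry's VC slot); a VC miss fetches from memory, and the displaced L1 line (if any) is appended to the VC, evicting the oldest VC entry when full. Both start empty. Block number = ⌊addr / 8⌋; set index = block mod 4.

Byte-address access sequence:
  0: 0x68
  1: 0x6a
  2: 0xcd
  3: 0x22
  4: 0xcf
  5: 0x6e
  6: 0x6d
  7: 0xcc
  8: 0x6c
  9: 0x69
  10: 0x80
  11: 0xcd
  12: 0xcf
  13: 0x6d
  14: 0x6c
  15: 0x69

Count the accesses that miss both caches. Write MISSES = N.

MISSES = 4

#0 0x68→b13/s1 MISS; vc=[]
#1 0x6a→b13/s1 L1-HIT; vc=[]
#2 0xcd→b25/s1 MISS; vc=[13]
#3 0x22→b4/s0 MISS; vc=[13]
#4 0xcf→b25/s1 L1-HIT; vc=[13]
#5 0x6e→b13/s1 VC-HIT; vc=[25]
#6 0x6d→b13/s1 L1-HIT; vc=[25]
#7 0xcc→b25/s1 VC-HIT; vc=[13]
#8 0x6c→b13/s1 VC-HIT; vc=[25]
#9 0x69→b13/s1 L1-HIT; vc=[25]
#10 0x80→b16/s0 MISS; vc=[25,4]
#11 0xcd→b25/s1 VC-HIT; vc=[13,4]
#12 0xcf→b25/s1 L1-HIT; vc=[13,4]
#13 0x6d→b13/s1 VC-HIT; vc=[25,4]
#14 0x6c→b13/s1 L1-HIT; vc=[25,4]
#15 0x69→b13/s1 L1-HIT; vc=[25,4]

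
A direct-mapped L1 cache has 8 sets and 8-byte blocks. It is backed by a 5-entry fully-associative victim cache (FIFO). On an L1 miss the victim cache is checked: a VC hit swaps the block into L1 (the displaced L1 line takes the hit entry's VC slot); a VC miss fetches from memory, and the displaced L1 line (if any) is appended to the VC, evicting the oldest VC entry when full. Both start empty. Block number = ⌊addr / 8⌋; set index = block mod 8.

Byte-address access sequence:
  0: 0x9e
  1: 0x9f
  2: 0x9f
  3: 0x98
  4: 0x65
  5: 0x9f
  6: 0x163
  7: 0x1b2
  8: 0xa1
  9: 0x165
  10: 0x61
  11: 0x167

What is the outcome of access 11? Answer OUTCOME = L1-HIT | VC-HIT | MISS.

  [0] addr=0x9e blk=19 s=3: MISS | VC []
  [1] addr=0x9f blk=19 s=3: L1-HIT | VC []
  [2] addr=0x9f blk=19 s=3: L1-HIT | VC []
  [3] addr=0x98 blk=19 s=3: L1-HIT | VC []
  [4] addr=0x65 blk=12 s=4: MISS | VC []
  [5] addr=0x9f blk=19 s=3: L1-HIT | VC []
  [6] addr=0x163 blk=44 s=4: MISS | VC [12]
  [7] addr=0x1b2 blk=54 s=6: MISS | VC [12]
  [8] addr=0xa1 blk=20 s=4: MISS | VC [12, 44]
  [9] addr=0x165 blk=44 s=4: VC-HIT | VC [12, 20]
  [10] addr=0x61 blk=12 s=4: VC-HIT | VC [44, 20]
  [11] addr=0x167 blk=44 s=4: VC-HIT | VC [12, 20]

OUTCOME = VC-HIT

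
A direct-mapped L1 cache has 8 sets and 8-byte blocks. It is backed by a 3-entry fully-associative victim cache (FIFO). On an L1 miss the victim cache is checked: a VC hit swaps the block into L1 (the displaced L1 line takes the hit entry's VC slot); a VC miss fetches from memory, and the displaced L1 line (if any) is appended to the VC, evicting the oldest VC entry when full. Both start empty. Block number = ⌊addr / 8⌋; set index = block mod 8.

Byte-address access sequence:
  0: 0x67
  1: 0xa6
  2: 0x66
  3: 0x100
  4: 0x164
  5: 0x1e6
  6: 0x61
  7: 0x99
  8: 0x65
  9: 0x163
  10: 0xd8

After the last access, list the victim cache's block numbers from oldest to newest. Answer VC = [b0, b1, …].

VC = [60, 12, 19]

0: 0x67 (blk 12, set 4) → MISS  vc=[]
1: 0xa6 (blk 20, set 4) → MISS  vc=[12]
2: 0x66 (blk 12, set 4) → VC-HIT  vc=[20]
3: 0x100 (blk 32, set 0) → MISS  vc=[20]
4: 0x164 (blk 44, set 4) → MISS  vc=[20, 12]
5: 0x1e6 (blk 60, set 4) → MISS  vc=[20, 12, 44]
6: 0x61 (blk 12, set 4) → VC-HIT  vc=[20, 60, 44]
7: 0x99 (blk 19, set 3) → MISS  vc=[20, 60, 44]
8: 0x65 (blk 12, set 4) → L1-HIT  vc=[20, 60, 44]
9: 0x163 (blk 44, set 4) → VC-HIT  vc=[20, 60, 12]
10: 0xd8 (blk 27, set 3) → MISS  vc=[60, 12, 19]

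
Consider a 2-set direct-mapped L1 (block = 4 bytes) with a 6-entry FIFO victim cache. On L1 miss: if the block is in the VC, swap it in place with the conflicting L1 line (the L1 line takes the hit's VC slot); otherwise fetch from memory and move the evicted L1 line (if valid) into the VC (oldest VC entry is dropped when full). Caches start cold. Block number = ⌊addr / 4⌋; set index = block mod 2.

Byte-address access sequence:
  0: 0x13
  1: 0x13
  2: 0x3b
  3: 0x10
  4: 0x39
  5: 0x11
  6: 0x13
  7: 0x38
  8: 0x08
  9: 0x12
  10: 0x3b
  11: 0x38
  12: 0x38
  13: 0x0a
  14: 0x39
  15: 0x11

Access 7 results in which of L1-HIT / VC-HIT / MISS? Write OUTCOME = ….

OUTCOME = VC-HIT

#0 0x13→b4/s0 MISS; vc=[]
#1 0x13→b4/s0 L1-HIT; vc=[]
#2 0x3b→b14/s0 MISS; vc=[4]
#3 0x10→b4/s0 VC-HIT; vc=[14]
#4 0x39→b14/s0 VC-HIT; vc=[4]
#5 0x11→b4/s0 VC-HIT; vc=[14]
#6 0x13→b4/s0 L1-HIT; vc=[14]
#7 0x38→b14/s0 VC-HIT; vc=[4]
#8 0x8→b2/s0 MISS; vc=[4,14]
#9 0x12→b4/s0 VC-HIT; vc=[2,14]
#10 0x3b→b14/s0 VC-HIT; vc=[2,4]
#11 0x38→b14/s0 L1-HIT; vc=[2,4]
#12 0x38→b14/s0 L1-HIT; vc=[2,4]
#13 0xa→b2/s0 VC-HIT; vc=[14,4]
#14 0x39→b14/s0 VC-HIT; vc=[2,4]
#15 0x11→b4/s0 VC-HIT; vc=[2,14]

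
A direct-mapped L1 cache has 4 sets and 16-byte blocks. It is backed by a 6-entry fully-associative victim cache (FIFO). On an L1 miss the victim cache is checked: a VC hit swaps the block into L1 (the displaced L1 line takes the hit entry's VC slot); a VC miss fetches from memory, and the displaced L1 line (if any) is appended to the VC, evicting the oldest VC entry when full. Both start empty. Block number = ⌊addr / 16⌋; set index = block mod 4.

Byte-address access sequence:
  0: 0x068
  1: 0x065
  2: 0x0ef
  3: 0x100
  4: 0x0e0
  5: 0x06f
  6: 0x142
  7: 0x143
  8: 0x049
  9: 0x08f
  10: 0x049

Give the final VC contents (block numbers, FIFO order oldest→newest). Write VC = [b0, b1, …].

VC = [14, 16, 20, 8]

  [0] addr=0x68 blk=6 s=2: MISS | VC []
  [1] addr=0x65 blk=6 s=2: L1-HIT | VC []
  [2] addr=0xef blk=14 s=2: MISS | VC [6]
  [3] addr=0x100 blk=16 s=0: MISS | VC [6]
  [4] addr=0xe0 blk=14 s=2: L1-HIT | VC [6]
  [5] addr=0x6f blk=6 s=2: VC-HIT | VC [14]
  [6] addr=0x142 blk=20 s=0: MISS | VC [14, 16]
  [7] addr=0x143 blk=20 s=0: L1-HIT | VC [14, 16]
  [8] addr=0x49 blk=4 s=0: MISS | VC [14, 16, 20]
  [9] addr=0x8f blk=8 s=0: MISS | VC [14, 16, 20, 4]
  [10] addr=0x49 blk=4 s=0: VC-HIT | VC [14, 16, 20, 8]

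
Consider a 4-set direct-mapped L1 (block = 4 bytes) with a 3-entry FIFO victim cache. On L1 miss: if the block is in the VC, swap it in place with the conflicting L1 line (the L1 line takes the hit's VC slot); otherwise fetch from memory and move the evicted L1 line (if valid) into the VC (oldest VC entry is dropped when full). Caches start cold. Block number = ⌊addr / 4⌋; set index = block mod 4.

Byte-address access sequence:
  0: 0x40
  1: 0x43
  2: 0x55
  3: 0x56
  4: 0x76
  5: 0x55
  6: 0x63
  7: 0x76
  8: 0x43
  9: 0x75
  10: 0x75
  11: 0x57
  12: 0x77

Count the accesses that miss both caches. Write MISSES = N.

MISSES = 4

0: 0x40 (blk 16, set 0) → MISS  vc=[]
1: 0x43 (blk 16, set 0) → L1-HIT  vc=[]
2: 0x55 (blk 21, set 1) → MISS  vc=[]
3: 0x56 (blk 21, set 1) → L1-HIT  vc=[]
4: 0x76 (blk 29, set 1) → MISS  vc=[21]
5: 0x55 (blk 21, set 1) → VC-HIT  vc=[29]
6: 0x63 (blk 24, set 0) → MISS  vc=[29, 16]
7: 0x76 (blk 29, set 1) → VC-HIT  vc=[21, 16]
8: 0x43 (blk 16, set 0) → VC-HIT  vc=[21, 24]
9: 0x75 (blk 29, set 1) → L1-HIT  vc=[21, 24]
10: 0x75 (blk 29, set 1) → L1-HIT  vc=[21, 24]
11: 0x57 (blk 21, set 1) → VC-HIT  vc=[29, 24]
12: 0x77 (blk 29, set 1) → VC-HIT  vc=[21, 24]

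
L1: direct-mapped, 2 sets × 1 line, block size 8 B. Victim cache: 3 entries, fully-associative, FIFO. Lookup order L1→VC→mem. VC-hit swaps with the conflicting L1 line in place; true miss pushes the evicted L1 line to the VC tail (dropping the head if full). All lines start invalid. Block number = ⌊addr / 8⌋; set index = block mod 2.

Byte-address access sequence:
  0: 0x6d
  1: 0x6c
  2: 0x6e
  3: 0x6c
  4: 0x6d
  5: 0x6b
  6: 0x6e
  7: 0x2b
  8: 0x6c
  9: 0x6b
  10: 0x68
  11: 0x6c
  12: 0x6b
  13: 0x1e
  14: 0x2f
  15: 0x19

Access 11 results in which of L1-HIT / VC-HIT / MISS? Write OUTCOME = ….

#0 0x6d→b13/s1 MISS; vc=[]
#1 0x6c→b13/s1 L1-HIT; vc=[]
#2 0x6e→b13/s1 L1-HIT; vc=[]
#3 0x6c→b13/s1 L1-HIT; vc=[]
#4 0x6d→b13/s1 L1-HIT; vc=[]
#5 0x6b→b13/s1 L1-HIT; vc=[]
#6 0x6e→b13/s1 L1-HIT; vc=[]
#7 0x2b→b5/s1 MISS; vc=[13]
#8 0x6c→b13/s1 VC-HIT; vc=[5]
#9 0x6b→b13/s1 L1-HIT; vc=[5]
#10 0x68→b13/s1 L1-HIT; vc=[5]
#11 0x6c→b13/s1 L1-HIT; vc=[5]
#12 0x6b→b13/s1 L1-HIT; vc=[5]
#13 0x1e→b3/s1 MISS; vc=[5,13]
#14 0x2f→b5/s1 VC-HIT; vc=[3,13]
#15 0x19→b3/s1 VC-HIT; vc=[5,13]

OUTCOME = L1-HIT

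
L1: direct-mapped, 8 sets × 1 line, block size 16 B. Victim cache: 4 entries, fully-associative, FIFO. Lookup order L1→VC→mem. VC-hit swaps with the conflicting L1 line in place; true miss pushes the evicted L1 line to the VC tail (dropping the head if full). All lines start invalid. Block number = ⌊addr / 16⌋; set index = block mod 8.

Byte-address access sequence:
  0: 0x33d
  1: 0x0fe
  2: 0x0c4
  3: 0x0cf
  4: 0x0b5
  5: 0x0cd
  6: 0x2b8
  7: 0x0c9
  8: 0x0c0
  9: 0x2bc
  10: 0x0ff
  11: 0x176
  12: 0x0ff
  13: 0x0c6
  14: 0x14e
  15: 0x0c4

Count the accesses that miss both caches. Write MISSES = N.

MISSES = 7

  [0] addr=0x33d blk=51 s=3: MISS | VC []
  [1] addr=0xfe blk=15 s=7: MISS | VC []
  [2] addr=0xc4 blk=12 s=4: MISS | VC []
  [3] addr=0xcf blk=12 s=4: L1-HIT | VC []
  [4] addr=0xb5 blk=11 s=3: MISS | VC [51]
  [5] addr=0xcd blk=12 s=4: L1-HIT | VC [51]
  [6] addr=0x2b8 blk=43 s=3: MISS | VC [51, 11]
  [7] addr=0xc9 blk=12 s=4: L1-HIT | VC [51, 11]
  [8] addr=0xc0 blk=12 s=4: L1-HIT | VC [51, 11]
  [9] addr=0x2bc blk=43 s=3: L1-HIT | VC [51, 11]
  [10] addr=0xff blk=15 s=7: L1-HIT | VC [51, 11]
  [11] addr=0x176 blk=23 s=7: MISS | VC [51, 11, 15]
  [12] addr=0xff blk=15 s=7: VC-HIT | VC [51, 11, 23]
  [13] addr=0xc6 blk=12 s=4: L1-HIT | VC [51, 11, 23]
  [14] addr=0x14e blk=20 s=4: MISS | VC [51, 11, 23, 12]
  [15] addr=0xc4 blk=12 s=4: VC-HIT | VC [51, 11, 23, 20]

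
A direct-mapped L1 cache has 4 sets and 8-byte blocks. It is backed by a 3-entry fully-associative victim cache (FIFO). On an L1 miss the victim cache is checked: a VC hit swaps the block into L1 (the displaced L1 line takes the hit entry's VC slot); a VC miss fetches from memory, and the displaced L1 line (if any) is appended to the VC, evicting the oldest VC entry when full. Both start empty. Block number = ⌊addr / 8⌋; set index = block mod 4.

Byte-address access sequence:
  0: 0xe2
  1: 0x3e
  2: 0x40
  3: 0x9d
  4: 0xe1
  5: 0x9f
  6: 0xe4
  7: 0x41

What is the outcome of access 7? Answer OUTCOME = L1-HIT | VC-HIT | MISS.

#0 0xe2→b28/s0 MISS; vc=[]
#1 0x3e→b7/s3 MISS; vc=[]
#2 0x40→b8/s0 MISS; vc=[28]
#3 0x9d→b19/s3 MISS; vc=[28,7]
#4 0xe1→b28/s0 VC-HIT; vc=[8,7]
#5 0x9f→b19/s3 L1-HIT; vc=[8,7]
#6 0xe4→b28/s0 L1-HIT; vc=[8,7]
#7 0x41→b8/s0 VC-HIT; vc=[28,7]

OUTCOME = VC-HIT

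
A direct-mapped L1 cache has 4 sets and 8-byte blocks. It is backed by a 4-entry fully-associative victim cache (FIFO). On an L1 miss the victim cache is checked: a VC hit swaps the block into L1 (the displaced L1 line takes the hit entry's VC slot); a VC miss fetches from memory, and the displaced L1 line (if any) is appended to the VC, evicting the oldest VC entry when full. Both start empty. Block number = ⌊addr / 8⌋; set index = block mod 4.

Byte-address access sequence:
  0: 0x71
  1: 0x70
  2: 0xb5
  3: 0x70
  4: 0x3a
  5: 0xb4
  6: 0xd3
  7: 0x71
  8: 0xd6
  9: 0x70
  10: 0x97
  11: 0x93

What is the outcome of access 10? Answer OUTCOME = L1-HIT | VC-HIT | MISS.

#0 0x71→b14/s2 MISS; vc=[]
#1 0x70→b14/s2 L1-HIT; vc=[]
#2 0xb5→b22/s2 MISS; vc=[14]
#3 0x70→b14/s2 VC-HIT; vc=[22]
#4 0x3a→b7/s3 MISS; vc=[22]
#5 0xb4→b22/s2 VC-HIT; vc=[14]
#6 0xd3→b26/s2 MISS; vc=[14,22]
#7 0x71→b14/s2 VC-HIT; vc=[26,22]
#8 0xd6→b26/s2 VC-HIT; vc=[14,22]
#9 0x70→b14/s2 VC-HIT; vc=[26,22]
#10 0x97→b18/s2 MISS; vc=[26,22,14]
#11 0x93→b18/s2 L1-HIT; vc=[26,22,14]

OUTCOME = MISS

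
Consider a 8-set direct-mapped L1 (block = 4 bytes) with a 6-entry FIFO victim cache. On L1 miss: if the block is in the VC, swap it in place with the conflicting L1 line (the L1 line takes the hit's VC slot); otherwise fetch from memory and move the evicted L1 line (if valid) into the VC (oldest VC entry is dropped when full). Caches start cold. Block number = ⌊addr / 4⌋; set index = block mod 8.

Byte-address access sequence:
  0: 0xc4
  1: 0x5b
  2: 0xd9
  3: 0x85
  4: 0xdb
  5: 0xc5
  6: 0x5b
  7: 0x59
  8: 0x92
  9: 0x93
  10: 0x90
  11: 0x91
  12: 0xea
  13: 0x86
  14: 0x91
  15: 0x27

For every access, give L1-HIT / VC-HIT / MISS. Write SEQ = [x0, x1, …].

SEQ = [MISS, MISS, MISS, MISS, L1-HIT, VC-HIT, VC-HIT, L1-HIT, MISS, L1-HIT, L1-HIT, L1-HIT, MISS, VC-HIT, L1-HIT, MISS]

#0 0xc4→b49/s1 MISS; vc=[]
#1 0x5b→b22/s6 MISS; vc=[]
#2 0xd9→b54/s6 MISS; vc=[22]
#3 0x85→b33/s1 MISS; vc=[22,49]
#4 0xdb→b54/s6 L1-HIT; vc=[22,49]
#5 0xc5→b49/s1 VC-HIT; vc=[22,33]
#6 0x5b→b22/s6 VC-HIT; vc=[54,33]
#7 0x59→b22/s6 L1-HIT; vc=[54,33]
#8 0x92→b36/s4 MISS; vc=[54,33]
#9 0x93→b36/s4 L1-HIT; vc=[54,33]
#10 0x90→b36/s4 L1-HIT; vc=[54,33]
#11 0x91→b36/s4 L1-HIT; vc=[54,33]
#12 0xea→b58/s2 MISS; vc=[54,33]
#13 0x86→b33/s1 VC-HIT; vc=[54,49]
#14 0x91→b36/s4 L1-HIT; vc=[54,49]
#15 0x27→b9/s1 MISS; vc=[54,49,33]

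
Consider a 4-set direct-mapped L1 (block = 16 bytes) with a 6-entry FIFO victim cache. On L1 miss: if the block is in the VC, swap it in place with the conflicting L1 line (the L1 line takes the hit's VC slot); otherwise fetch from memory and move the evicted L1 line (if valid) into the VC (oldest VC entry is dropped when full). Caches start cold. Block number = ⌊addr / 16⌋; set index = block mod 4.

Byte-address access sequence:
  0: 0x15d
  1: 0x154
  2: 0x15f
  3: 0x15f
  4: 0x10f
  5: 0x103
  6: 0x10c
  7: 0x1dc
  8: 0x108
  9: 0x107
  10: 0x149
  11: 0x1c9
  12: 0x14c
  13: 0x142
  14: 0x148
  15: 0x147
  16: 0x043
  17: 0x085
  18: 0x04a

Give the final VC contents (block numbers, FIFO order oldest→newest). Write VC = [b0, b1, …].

0: 0x15d (blk 21, set 1) → MISS  vc=[]
1: 0x154 (blk 21, set 1) → L1-HIT  vc=[]
2: 0x15f (blk 21, set 1) → L1-HIT  vc=[]
3: 0x15f (blk 21, set 1) → L1-HIT  vc=[]
4: 0x10f (blk 16, set 0) → MISS  vc=[]
5: 0x103 (blk 16, set 0) → L1-HIT  vc=[]
6: 0x10c (blk 16, set 0) → L1-HIT  vc=[]
7: 0x1dc (blk 29, set 1) → MISS  vc=[21]
8: 0x108 (blk 16, set 0) → L1-HIT  vc=[21]
9: 0x107 (blk 16, set 0) → L1-HIT  vc=[21]
10: 0x149 (blk 20, set 0) → MISS  vc=[21, 16]
11: 0x1c9 (blk 28, set 0) → MISS  vc=[21, 16, 20]
12: 0x14c (blk 20, set 0) → VC-HIT  vc=[21, 16, 28]
13: 0x142 (blk 20, set 0) → L1-HIT  vc=[21, 16, 28]
14: 0x148 (blk 20, set 0) → L1-HIT  vc=[21, 16, 28]
15: 0x147 (blk 20, set 0) → L1-HIT  vc=[21, 16, 28]
16: 0x43 (blk 4, set 0) → MISS  vc=[21, 16, 28, 20]
17: 0x85 (blk 8, set 0) → MISS  vc=[21, 16, 28, 20, 4]
18: 0x4a (blk 4, set 0) → VC-HIT  vc=[21, 16, 28, 20, 8]

VC = [21, 16, 28, 20, 8]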